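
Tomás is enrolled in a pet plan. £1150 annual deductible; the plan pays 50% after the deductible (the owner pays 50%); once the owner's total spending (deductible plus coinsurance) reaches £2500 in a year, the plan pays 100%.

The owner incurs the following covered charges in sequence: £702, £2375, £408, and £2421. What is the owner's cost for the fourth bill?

Bill 1, £702: fully absorbed by the deductible. Owner pays £702; OOP now £702.
Bill 2, £2375: £448 to deductible, leaving £1927; 50% of £1927 = £963.50. Owner pays £1411.50; OOP now £2113.50.
Bill 3, £408: deductible met; 50% of £408 = £204. Owner owes £204 (running OOP £2317.50).
Bill 4, £2421: deductible met; 50% of £2421 = £1210.50. That would push OOP to £3528, over the £2500 cap, so owner pays £2500 − £2317.50 = £182.50.

£182.50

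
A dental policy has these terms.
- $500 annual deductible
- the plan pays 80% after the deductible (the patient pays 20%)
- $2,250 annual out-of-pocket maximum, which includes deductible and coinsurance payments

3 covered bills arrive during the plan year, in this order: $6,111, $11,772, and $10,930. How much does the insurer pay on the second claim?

Claim 1 ($6,111): $500 finishes the deductible; $5,611 goes to coinsurance; patient's 20% is $1,122.20. Cost to patient: $1,622.20. OOP to date $1,622.20. Insurer: $6,111 − $1,622.20 = $4,488.80.
Claim 2 ($11,772): 20% coinsurance on $11,772 = $2,354.40. Adding that to $1,622.20 gives $3,976.60, past the $2,250 cap; patient pays only $2,250 − $1,622.20 = $627.80. Insurer: $11,772 − $627.80 = $11,144.20.

$11,144.20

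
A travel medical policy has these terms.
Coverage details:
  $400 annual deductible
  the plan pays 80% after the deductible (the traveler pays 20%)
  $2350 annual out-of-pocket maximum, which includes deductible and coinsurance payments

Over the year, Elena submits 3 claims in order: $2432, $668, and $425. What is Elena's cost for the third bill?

#1 ($2432): deductible takes $400, $2032 remains; traveler's 20% is $406.40. Cost to traveler: $806.40. OOP to date $806.40.
#2 ($668): deductible already satisfied, so traveler's share is 20% × $668 = $133.60. Traveler owes $133.60 (running OOP $940).
#3 ($425): deductible already satisfied, so traveler's share is 20% × $425 = $85. Traveler pays $85; OOP now $1025.

$85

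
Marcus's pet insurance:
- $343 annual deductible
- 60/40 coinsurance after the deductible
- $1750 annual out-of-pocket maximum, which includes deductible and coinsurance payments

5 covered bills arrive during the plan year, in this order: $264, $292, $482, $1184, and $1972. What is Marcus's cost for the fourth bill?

Bill 1, $264: fully absorbed by the deductible. Owner owes $264 (running OOP $264).
Bill 2, $292: deductible takes $79, $213 remains; owner's 40% is $85.20. Owner pays $164.20; OOP now $428.20.
Bill 3, $482: deductible met; 40% of $482 = $192.80. Owner pays $192.80; OOP now $621.
Bill 4, $1184: 40% coinsurance on $1184 = $473.60. Cost to owner: $473.60. OOP to date $1094.60.

$473.60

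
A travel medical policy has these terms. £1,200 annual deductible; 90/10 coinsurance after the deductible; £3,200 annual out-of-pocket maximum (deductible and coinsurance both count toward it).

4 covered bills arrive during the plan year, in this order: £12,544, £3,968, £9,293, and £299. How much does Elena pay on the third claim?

#1 (£12,544): £1,200 to deductible, leaving £11,344; coinsurance £11,344 × 10% = £1,134.40. Traveler owes £2,334.40 (running OOP £2,334.40).
#2 (£3,968): deductible already satisfied, so traveler's share is 10% × £3,968 = £396.80. Traveler pays £396.80; OOP now £2,731.20.
#3 (£9,293): 10% coinsurance on £9,293 = £929.30. OOP would hit £3,660.50 > £3,200, so the cap limits the traveler to £3,200 − £2,731.20 = £468.80.

£468.80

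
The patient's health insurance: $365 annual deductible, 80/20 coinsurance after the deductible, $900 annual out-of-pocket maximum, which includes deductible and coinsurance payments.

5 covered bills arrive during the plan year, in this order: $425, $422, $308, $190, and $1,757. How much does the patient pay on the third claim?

Bill 1, $425: $365 to deductible, leaving $60; 20% of $60 = $12. Cost to patient: $377. OOP to date $377.
Bill 2, $422: deductible already satisfied, so patient's share is 20% × $422 = $84.40. Patient pays $84.40; OOP now $461.40.
Bill 3, $308: deductible met; 20% of $308 = $61.60. Patient pays $61.60; OOP now $523.

$61.60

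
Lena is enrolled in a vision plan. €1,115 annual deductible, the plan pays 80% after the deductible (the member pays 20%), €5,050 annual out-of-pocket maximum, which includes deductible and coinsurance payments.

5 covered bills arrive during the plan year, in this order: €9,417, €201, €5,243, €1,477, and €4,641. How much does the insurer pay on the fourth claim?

Bill 1, €9,417: deductible takes €1,115, €8,302 remains; coinsurance €8,302 × 20% = €1,660.40. Member owes €2,775.40 (running OOP €2,775.40). Plan pays €9,417 − €2,775.40 = €6,641.60.
Bill 2, €201: deductible met; 20% of €201 = €40.20. Cost to member: €40.20. OOP to date €2,815.60. Plan pays €201 − €40.20 = €160.80.
Bill 3, €5,243: deductible met; 20% of €5,243 = €1,048.60. Member pays €1,048.60; OOP now €3,864.20. Plan pays €5,243 − €1,048.60 = €4,194.40.
Bill 4, €1,477: deductible met; 20% of €1,477 = €295.40. Member pays €295.40; OOP now €4,159.60. Plan pays €1,477 − €295.40 = €1,181.60.

€1,181.60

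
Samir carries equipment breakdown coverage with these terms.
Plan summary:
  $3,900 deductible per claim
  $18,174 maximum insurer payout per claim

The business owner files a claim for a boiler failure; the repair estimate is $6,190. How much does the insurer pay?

Less the $3,900 deductible: $6,190 − $3,900 = $2,290.
$2,290 is within the $18,174 limit, so the insurer pays $2,290.

$2,290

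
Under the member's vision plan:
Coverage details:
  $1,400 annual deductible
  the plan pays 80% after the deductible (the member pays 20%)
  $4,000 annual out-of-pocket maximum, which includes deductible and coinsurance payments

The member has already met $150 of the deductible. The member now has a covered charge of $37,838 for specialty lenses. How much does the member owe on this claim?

Remaining deductible: $1,400 − $150 = $1,250.
The remaining $36,588 (= $37,838 − $1,250) moves to coinsurance.
Member's 20% share of $36,588 is $7,317.60.
That puts the member's cost at $1,250 + $7,317.60 = $8,567.60 before any cap.
Year-to-date out-of-pocket would reach $150 + $8,567.60 = $8,717.60, above the $4,000 maximum, so the member pays only $4,000 − $150 = $3,850.

$3,850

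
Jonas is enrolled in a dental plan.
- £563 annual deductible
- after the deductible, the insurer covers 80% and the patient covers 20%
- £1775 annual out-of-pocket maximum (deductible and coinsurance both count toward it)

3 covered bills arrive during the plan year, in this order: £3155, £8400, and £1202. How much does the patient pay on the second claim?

Bill 1, £3155: £563 to deductible, leaving £2592; 20% of £2592 = £518.40. Patient owes £1081.40 (running OOP £1081.40).
Bill 2, £8400: deductible already satisfied, so patient's share is 20% × £8400 = £1680. OOP would hit £2761.40 > £1775, so the cap limits the patient to £1775 − £1081.40 = £693.60.

£693.60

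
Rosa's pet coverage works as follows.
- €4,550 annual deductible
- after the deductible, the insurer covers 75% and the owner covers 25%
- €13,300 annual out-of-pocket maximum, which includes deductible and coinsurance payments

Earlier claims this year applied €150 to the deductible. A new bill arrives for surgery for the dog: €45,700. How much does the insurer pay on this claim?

€32,550

Remaining deductible: €4,550 − €150 = €4,400.
The remaining €41,300 (= €45,700 − €4,400) moves to coinsurance.
Owner's 25% share of €41,300 is €10,325.
Owner responsibility before any cap: €4,400 + €10,325 = €14,725.
Adding €14,725 to the €150 already spent would give €14,875, which exceeds the €13,300 cap; the owner pays just €13,300 − €150 = €13,150.
The insurer covers the remainder: €45,700 − €13,150 = €32,550.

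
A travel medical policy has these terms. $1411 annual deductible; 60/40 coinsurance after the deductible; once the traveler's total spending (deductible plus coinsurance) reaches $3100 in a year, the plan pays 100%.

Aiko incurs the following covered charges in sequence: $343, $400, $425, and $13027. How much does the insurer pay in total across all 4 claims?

Bill 1, $343: fully absorbed by the deductible. Traveler pays $343; OOP now $343. Plan pays $343 − $343 = $0.
Bill 2, $400: all of it applies to the deductible. Traveler pays $400; OOP now $743. Plan pays $400 − $400 = $0.
Bill 3, $425: entire amount goes to the deductible. Traveler pays $425; OOP now $1168. Plan pays $425 − $425 = $0.
Bill 4, $13027: deductible takes $243, $12784 remains; coinsurance $12784 × 40% = $5113.60. Claim cost before the cap: $243 + $5113.60 = $5356.60. Adding that to $1168 gives $6524.60, past the $3100 cap; traveler pays only $3100 − $1168 = $1932. Insurer: $13027 − $1932 = $11095.
Insurer total = bills − traveler's total = $14195 − $3100 = $11095.

$11095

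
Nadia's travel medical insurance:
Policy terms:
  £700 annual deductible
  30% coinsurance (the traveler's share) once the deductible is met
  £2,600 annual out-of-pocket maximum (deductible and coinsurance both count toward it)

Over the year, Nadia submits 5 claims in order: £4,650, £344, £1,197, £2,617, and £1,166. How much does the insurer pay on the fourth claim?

Claim 1 — £4,650: deductible takes £700, £3,950 remains; 30% of £3,950 = £1,185. Traveler owes £1,885 (running OOP £1,885). Insurer: £4,650 − £1,885 = £2,765.
Claim 2 — £344: deductible met; 30% of £344 = £103.20. Cost to traveler: £103.20. OOP to date £1,988.20. Insurer: £344 − £103.20 = £240.80.
Claim 3 — £1,197: deductible met; 30% of £1,197 = £359.10. Cost to traveler: £359.10. OOP to date £2,347.30. Plan pays £1,197 − £359.10 = £837.90.
Claim 4 — £2,617: deductible already satisfied, so traveler's share is 30% × £2,617 = £785.10. That would push OOP to £3,132.40, over the £2,600 cap, so traveler pays £2,600 − £2,347.30 = £252.70. Plan pays £2,617 − £252.70 = £2,364.30.

£2,364.30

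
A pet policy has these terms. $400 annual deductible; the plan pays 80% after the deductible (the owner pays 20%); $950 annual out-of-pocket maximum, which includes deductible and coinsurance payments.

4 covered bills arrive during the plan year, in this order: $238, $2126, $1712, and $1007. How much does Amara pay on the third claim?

$157.20

Claim 1 ($238): fully absorbed by the deductible. Owner pays $238; OOP now $238.
Claim 2 ($2126): deductible takes $162, $1964 remains; 20% of $1964 = $392.80. Cost to owner: $554.80. OOP to date $792.80.
Claim 3 ($1712): 20% coinsurance on $1712 = $342.40. Adding that to $792.80 gives $1135.20, past the $950 cap; owner pays only $950 − $792.80 = $157.20.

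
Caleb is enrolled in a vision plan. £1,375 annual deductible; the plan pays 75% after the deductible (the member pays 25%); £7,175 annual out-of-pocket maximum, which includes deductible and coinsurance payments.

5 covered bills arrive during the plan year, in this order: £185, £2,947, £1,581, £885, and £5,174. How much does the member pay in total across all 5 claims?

Claim 1 (£185): all of it applies to the deductible. Member pays £185; OOP now £185.
Claim 2 (£2,947): deductible takes £1,190, £1,757 remains; coinsurance £1,757 × 25% = £439.25. Member owes £1,629.25 (running OOP £1,814.25).
Claim 3 (£1,581): 25% coinsurance on £1,581 = £395.25. Member pays £395.25; OOP now £2,209.50.
Claim 4 (£885): deductible met; 25% of £885 = £221.25. Cost to member: £221.25. OOP to date £2,430.75.
Claim 5 (£5,174): deductible met; 25% of £5,174 = £1,293.50. Cost to member: £1,293.50. OOP to date £3,724.25.
Summing the member's payments: £185 + £1,629.25 + £395.25 + £221.25 + £1,293.50 = £3,724.25.

£3,724.25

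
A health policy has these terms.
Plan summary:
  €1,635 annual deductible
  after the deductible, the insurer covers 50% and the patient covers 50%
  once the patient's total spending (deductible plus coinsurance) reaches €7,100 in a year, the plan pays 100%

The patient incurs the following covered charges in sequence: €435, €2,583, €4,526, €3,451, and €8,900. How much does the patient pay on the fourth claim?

Claim 1 — €435: all of it applies to the deductible. Patient pays €435; OOP now €435.
Claim 2 — €2,583: €1,200 finishes the deductible; €1,383 goes to coinsurance; patient's 50% is €691.50. Patient owes €1,891.50 (running OOP €2,326.50).
Claim 3 — €4,526: deductible already satisfied, so patient's share is 50% × €4,526 = €2,263. Cost to patient: €2,263. OOP to date €4,589.50.
Claim 4 — €3,451: 50% coinsurance on €3,451 = €1,725.50. Cost to patient: €1,725.50. OOP to date €6,315.

€1,725.50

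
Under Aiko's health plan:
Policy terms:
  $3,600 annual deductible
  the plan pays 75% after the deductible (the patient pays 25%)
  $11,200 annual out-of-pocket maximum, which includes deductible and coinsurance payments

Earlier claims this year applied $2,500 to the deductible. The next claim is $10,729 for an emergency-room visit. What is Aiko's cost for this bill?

$3,507.25

Deductible still to meet: $3,600 − $2,500 = $1,100.
The remaining $9,629 (= $10,729 − $1,100) moves to coinsurance.
25% of $9,629 = $2,407.25 falls to the patient.
So the patient owes $1,100 + $2,407.25 = $3,507.25 before any cap.
Cumulative spending $2,500 + $3,507.25 = $6,007.25 stays under the $11,200 maximum.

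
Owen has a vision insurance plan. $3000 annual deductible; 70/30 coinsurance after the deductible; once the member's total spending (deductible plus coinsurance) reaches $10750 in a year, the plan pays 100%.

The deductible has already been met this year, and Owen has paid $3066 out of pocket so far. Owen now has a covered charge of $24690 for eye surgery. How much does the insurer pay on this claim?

With the deductible met, the entire $24690 is subject to coinsurance.
30% of $24690 = $7407 falls to the member.
Year-to-date out-of-pocket becomes $3066 + $7407 = $10473, still under the $10750 maximum, so no cap applies.
The insurer covers the remainder: $24690 − $7407 = $17283.

$17283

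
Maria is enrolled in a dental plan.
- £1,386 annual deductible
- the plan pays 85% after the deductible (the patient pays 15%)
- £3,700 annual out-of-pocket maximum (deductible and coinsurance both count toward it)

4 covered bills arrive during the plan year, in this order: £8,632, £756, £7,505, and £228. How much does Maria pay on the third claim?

£1,113.70

Claim 1 (£8,632): £1,386 finishes the deductible; £7,246 goes to coinsurance; coinsurance £7,246 × 15% = £1,086.90. Patient pays £2,472.90; OOP now £2,472.90.
Claim 2 (£756): 15% coinsurance on £756 = £113.40. Patient pays £113.40; OOP now £2,586.30.
Claim 3 (£7,505): deductible already satisfied, so patient's share is 15% × £7,505 = £1,125.75. OOP would hit £3,712.05 > £3,700, so the cap limits the patient to £3,700 − £2,586.30 = £1,113.70.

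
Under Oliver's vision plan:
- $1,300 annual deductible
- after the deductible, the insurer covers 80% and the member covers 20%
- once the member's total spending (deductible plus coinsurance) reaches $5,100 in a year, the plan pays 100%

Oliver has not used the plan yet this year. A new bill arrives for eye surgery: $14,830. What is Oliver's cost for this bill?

$4,006

The full $1,300 deductible is still open; $1,300 of this bill applies to it.
That leaves $14,830 − $1,300 = $13,530 for coinsurance.
20% of $13,530 = $2,706 falls to the member.
That puts the member's cost at $1,300 + $2,706 = $4,006 before any cap.
Total out-of-pocket so far would be $0 + $4,006 = $4,006, below the $5,100 cap — no reduction.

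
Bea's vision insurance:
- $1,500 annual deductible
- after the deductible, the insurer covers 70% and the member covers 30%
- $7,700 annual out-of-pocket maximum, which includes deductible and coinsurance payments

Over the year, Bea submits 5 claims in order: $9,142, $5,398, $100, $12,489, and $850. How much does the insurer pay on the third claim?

Bill 1, $9,142: $1,500 finishes the deductible; $7,642 goes to coinsurance; member's 30% is $2,292.60. Member owes $3,792.60 (running OOP $3,792.60). Insurer: $9,142 − $3,792.60 = $5,349.40.
Bill 2, $5,398: 30% coinsurance on $5,398 = $1,619.40. Member owes $1,619.40 (running OOP $5,412). Insurer: $5,398 − $1,619.40 = $3,778.60.
Bill 3, $100: deductible already satisfied, so member's share is 30% × $100 = $30. Member pays $30; OOP now $5,442. Insurer: $100 − $30 = $70.

$70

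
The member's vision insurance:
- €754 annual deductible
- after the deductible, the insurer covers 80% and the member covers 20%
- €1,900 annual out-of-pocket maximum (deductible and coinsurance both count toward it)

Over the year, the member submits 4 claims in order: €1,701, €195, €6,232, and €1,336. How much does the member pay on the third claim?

Bill 1, €1,701: €754 to deductible, leaving €947; member's 20% is €189.40. Member owes €943.40 (running OOP €943.40).
Bill 2, €195: 20% coinsurance on €195 = €39. Cost to member: €39. OOP to date €982.40.
Bill 3, €6,232: 20% coinsurance on €6,232 = €1,246.40. That would push OOP to €2,228.80, over the €1,900 cap, so member pays €1,900 − €982.40 = €917.60.

€917.60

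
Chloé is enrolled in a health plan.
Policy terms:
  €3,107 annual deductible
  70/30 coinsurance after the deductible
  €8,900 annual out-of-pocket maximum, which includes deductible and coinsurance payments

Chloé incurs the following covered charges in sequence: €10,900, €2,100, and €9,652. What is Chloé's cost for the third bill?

€2,825.10

#1 (€10,900): €3,107 to deductible, leaving €7,793; patient's 30% is €2,337.90. Patient pays €5,444.90; OOP now €5,444.90.
#2 (€2,100): deductible met; 30% of €2,100 = €630. Cost to patient: €630. OOP to date €6,074.90.
#3 (€9,652): 30% coinsurance on €9,652 = €2,895.60. That would push OOP to €8,970.50, over the €8,900 cap, so patient pays €8,900 − €6,074.90 = €2,825.10.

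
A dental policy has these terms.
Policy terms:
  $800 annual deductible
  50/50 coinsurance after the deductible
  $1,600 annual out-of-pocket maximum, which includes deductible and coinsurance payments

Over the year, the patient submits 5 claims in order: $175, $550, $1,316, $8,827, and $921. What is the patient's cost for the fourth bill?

Bill 1, $175: all of it applies to the deductible. Patient owes $175 (running OOP $175).
Bill 2, $550: all of it applies to the deductible. Patient owes $550 (running OOP $725).
Bill 3, $1,316: deductible takes $75, $1,241 remains; 50% of $1,241 = $620.50. Patient pays $695.50; OOP now $1,420.50.
Bill 4, $8,827: deductible already satisfied, so patient's share is 50% × $8,827 = $4,413.50. That would push OOP to $5,834, over the $1,600 cap, so patient pays $1,600 − $1,420.50 = $179.50.

$179.50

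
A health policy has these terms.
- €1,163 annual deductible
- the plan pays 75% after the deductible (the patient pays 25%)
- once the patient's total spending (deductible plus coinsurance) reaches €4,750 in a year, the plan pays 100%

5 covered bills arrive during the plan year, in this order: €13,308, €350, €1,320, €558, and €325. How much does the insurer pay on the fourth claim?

€424.75

Bill 1, €13,308: €1,163 to deductible, leaving €12,145; coinsurance €12,145 × 25% = €3,036.25. Cost to patient: €4,199.25. OOP to date €4,199.25. Insurer: €13,308 − €4,199.25 = €9,108.75.
Bill 2, €350: 25% coinsurance on €350 = €87.50. Patient owes €87.50 (running OOP €4,286.75). Plan pays €350 − €87.50 = €262.50.
Bill 3, €1,320: deductible met; 25% of €1,320 = €330. Patient owes €330 (running OOP €4,616.75). Insurer: €1,320 − €330 = €990.
Bill 4, €558: deductible already satisfied, so patient's share is 25% × €558 = €139.50. That would push OOP to €4,756.25, over the €4,750 cap, so patient pays €4,750 − €4,616.75 = €133.25. Plan pays €558 − €133.25 = €424.75.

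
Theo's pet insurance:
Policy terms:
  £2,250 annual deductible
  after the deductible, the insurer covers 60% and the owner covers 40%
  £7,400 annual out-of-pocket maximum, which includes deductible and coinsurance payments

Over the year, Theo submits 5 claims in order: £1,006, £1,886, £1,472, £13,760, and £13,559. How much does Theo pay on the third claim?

#1 (£1,006): entire amount goes to the deductible. Owner owes £1,006 (running OOP £1,006).
#2 (£1,886): £1,244 finishes the deductible; £642 goes to coinsurance; coinsurance £642 × 40% = £256.80. Owner pays £1,500.80; OOP now £2,506.80.
#3 (£1,472): deductible already satisfied, so owner's share is 40% × £1,472 = £588.80. Owner owes £588.80 (running OOP £3,095.60).

£588.80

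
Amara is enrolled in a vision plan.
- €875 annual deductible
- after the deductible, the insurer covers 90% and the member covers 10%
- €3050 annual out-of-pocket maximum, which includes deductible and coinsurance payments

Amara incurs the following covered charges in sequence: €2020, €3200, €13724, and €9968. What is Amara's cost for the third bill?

€1372.40

Bill 1, €2020: deductible takes €875, €1145 remains; member's 10% is €114.50. Cost to member: €989.50. OOP to date €989.50.
Bill 2, €3200: 10% coinsurance on €3200 = €320. Cost to member: €320. OOP to date €1309.50.
Bill 3, €13724: deductible already satisfied, so member's share is 10% × €13724 = €1372.40. Member owes €1372.40 (running OOP €2681.90).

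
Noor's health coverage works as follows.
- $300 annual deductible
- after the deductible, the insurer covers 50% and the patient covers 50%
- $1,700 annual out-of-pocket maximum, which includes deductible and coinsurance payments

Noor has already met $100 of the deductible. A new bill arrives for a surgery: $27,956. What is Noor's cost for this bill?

$1,600

$100 of the $300 deductible is already met, leaving $200.
After the $200 deductible portion, $27,956 − $200 = $27,756 is subject to coinsurance.
Coinsurance: $27,756 × 50% = $13,878.
So the patient owes $200 + $13,878 = $14,078 before any cap.
That would bring total out-of-pocket to $14,178, past the $1,700 cap. The patient is capped at $1,700 − $100 = $1,600 on this claim.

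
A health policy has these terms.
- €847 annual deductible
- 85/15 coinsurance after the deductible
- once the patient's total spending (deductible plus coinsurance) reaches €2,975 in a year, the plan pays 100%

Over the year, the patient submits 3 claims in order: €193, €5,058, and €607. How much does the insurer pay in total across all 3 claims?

€4,259.35

Bill 1, €193: all of it applies to the deductible. Patient owes €193 (running OOP €193). Plan pays €193 − €193 = €0.
Bill 2, €5,058: deductible takes €654, €4,404 remains; 15% of €4,404 = €660.60. Patient pays €1,314.60; OOP now €1,507.60. Insurer: €5,058 − €1,314.60 = €3,743.40.
Bill 3, €607: deductible met; 15% of €607 = €91.05. Patient pays €91.05; OOP now €1,598.65. Insurer: €607 − €91.05 = €515.95.
Insurer total: €0 + €3,743.40 + €515.95 = €4,259.35.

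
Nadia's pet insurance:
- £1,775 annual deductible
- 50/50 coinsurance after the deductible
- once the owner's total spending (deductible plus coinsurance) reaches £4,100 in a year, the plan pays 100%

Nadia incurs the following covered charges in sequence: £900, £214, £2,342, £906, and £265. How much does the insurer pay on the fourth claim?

£453

Claim 1 (£900): entire amount goes to the deductible. Owner owes £900 (running OOP £900). Plan pays £900 − £900 = £0.
Claim 2 (£214): fully absorbed by the deductible. Owner owes £214 (running OOP £1,114). Insurer: £214 − £214 = £0.
Claim 3 (£2,342): £661 to deductible, leaving £1,681; coinsurance £1,681 × 50% = £840.50. Cost to owner: £1,501.50. OOP to date £2,615.50. Insurer: £2,342 − £1,501.50 = £840.50.
Claim 4 (£906): deductible already satisfied, so owner's share is 50% × £906 = £453. Owner owes £453 (running OOP £3,068.50). Plan pays £906 − £453 = £453.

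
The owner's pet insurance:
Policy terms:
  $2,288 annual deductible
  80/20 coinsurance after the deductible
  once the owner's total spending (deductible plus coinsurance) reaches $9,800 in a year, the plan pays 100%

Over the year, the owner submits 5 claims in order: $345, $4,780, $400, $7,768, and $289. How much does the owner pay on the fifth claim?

Bill 1, $345: fully absorbed by the deductible. Owner pays $345; OOP now $345.
Bill 2, $4,780: $1,943 to deductible, leaving $2,837; 20% of $2,837 = $567.40. Owner pays $2,510.40; OOP now $2,855.40.
Bill 3, $400: deductible met; 20% of $400 = $80. Owner owes $80 (running OOP $2,935.40).
Bill 4, $7,768: 20% coinsurance on $7,768 = $1,553.60. Owner pays $1,553.60; OOP now $4,489.
Bill 5, $289: 20% coinsurance on $289 = $57.80. Owner owes $57.80 (running OOP $4,546.80).

$57.80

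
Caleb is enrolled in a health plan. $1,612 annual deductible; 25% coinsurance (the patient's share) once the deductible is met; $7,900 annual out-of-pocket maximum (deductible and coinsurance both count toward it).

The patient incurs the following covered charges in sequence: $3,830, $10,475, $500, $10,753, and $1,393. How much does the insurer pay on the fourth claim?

$8,064.75

Claim 1 — $3,830: $1,612 finishes the deductible; $2,218 goes to coinsurance; 25% of $2,218 = $554.50. Patient owes $2,166.50 (running OOP $2,166.50). Plan pays $3,830 − $2,166.50 = $1,663.50.
Claim 2 — $10,475: deductible met; 25% of $10,475 = $2,618.75. Patient owes $2,618.75 (running OOP $4,785.25). Insurer: $10,475 − $2,618.75 = $7,856.25.
Claim 3 — $500: deductible met; 25% of $500 = $125. Cost to patient: $125. OOP to date $4,910.25. Insurer: $500 − $125 = $375.
Claim 4 — $10,753: deductible already satisfied, so patient's share is 25% × $10,753 = $2,688.25. Patient pays $2,688.25; OOP now $7,598.50. Plan pays $10,753 − $2,688.25 = $8,064.75.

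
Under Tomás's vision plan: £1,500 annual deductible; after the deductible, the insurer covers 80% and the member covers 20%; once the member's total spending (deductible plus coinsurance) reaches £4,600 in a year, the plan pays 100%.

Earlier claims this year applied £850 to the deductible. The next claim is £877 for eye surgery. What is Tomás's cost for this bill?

Remaining deductible: £1,500 − £850 = £650.
After the £650 deductible portion, £877 − £650 = £227 is subject to coinsurance.
Member's 20% share of £227 is £45.40.
Member responsibility before any cap: £650 + £45.40 = £695.40.
Cumulative spending £850 + £695.40 = £1,545.40 stays under the £4,600 maximum.

£695.40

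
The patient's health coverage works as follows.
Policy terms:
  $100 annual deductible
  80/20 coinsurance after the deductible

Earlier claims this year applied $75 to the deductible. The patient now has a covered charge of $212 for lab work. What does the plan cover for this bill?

Remaining deductible: $100 − $75 = $25.
That leaves $212 − $25 = $187 for coinsurance.
Patient's 20% share of $187 is $37.40.
Patient responsibility: $25 + $37.40 = $62.40.
Insurer pays the balance: $212 − $62.40 = $149.60.

$149.60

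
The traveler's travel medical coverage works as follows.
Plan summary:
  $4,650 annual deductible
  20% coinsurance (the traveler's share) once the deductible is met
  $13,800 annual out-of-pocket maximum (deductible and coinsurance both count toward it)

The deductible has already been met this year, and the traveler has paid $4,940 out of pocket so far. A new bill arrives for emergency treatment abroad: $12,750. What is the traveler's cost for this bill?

$2,550

The deductible is already satisfied, so the full bill goes to coinsurance.
Coinsurance: $12,750 × 20% = $2,550.
Cumulative spending $4,940 + $2,550 = $7,490 stays under the $13,800 maximum.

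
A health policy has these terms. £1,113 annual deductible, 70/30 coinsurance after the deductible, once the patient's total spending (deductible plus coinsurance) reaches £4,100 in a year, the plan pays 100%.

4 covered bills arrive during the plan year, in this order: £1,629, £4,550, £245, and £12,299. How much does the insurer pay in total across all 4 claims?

£14,623

Claim 1 (£1,629): deductible takes £1,113, £516 remains; 30% of £516 = £154.80. Patient pays £1,267.80; OOP now £1,267.80. Insurer: £1,629 − £1,267.80 = £361.20.
Claim 2 (£4,550): deductible already satisfied, so patient's share is 30% × £4,550 = £1,365. Patient owes £1,365 (running OOP £2,632.80). Insurer: £4,550 − £1,365 = £3,185.
Claim 3 (£245): deductible already satisfied, so patient's share is 30% × £245 = £73.50. Cost to patient: £73.50. OOP to date £2,706.30. Insurer: £245 − £73.50 = £171.50.
Claim 4 (£12,299): deductible already satisfied, so patient's share is 30% × £12,299 = £3,689.70. That would push OOP to £6,396, over the £4,100 cap, so patient pays £4,100 − £2,706.30 = £1,393.70. Insurer: £12,299 − £1,393.70 = £10,905.30.
Insurer total: £361.20 + £3,185 + £171.50 + £10,905.30 = £14,623.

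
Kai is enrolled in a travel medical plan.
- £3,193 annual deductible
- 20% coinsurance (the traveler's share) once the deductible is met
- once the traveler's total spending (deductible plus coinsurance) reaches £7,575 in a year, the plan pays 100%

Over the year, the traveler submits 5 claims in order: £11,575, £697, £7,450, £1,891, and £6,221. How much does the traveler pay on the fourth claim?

£378.20

Claim 1 (£11,575): deductible takes £3,193, £8,382 remains; traveler's 20% is £1,676.40. Cost to traveler: £4,869.40. OOP to date £4,869.40.
Claim 2 (£697): deductible already satisfied, so traveler's share is 20% × £697 = £139.40. Cost to traveler: £139.40. OOP to date £5,008.80.
Claim 3 (£7,450): deductible already satisfied, so traveler's share is 20% × £7,450 = £1,490. Cost to traveler: £1,490. OOP to date £6,498.80.
Claim 4 (£1,891): 20% coinsurance on £1,891 = £378.20. Cost to traveler: £378.20. OOP to date £6,877.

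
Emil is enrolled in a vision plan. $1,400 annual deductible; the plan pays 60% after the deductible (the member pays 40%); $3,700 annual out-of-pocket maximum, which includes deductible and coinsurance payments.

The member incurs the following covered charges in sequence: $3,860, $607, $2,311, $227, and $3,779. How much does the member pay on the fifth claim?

#1 ($3,860): $1,400 to deductible, leaving $2,460; 40% of $2,460 = $984. Member pays $2,384; OOP now $2,384.
#2 ($607): 40% coinsurance on $607 = $242.80. Member owes $242.80 (running OOP $2,626.80).
#3 ($2,311): deductible met; 40% of $2,311 = $924.40. Cost to member: $924.40. OOP to date $3,551.20.
#4 ($227): deductible met; 40% of $227 = $90.80. Member pays $90.80; OOP now $3,642.
#5 ($3,779): deductible already satisfied, so member's share is 40% × $3,779 = $1,511.60. Adding that to $3,642 gives $5,153.60, past the $3,700 cap; member pays only $3,700 − $3,642 = $58.

$58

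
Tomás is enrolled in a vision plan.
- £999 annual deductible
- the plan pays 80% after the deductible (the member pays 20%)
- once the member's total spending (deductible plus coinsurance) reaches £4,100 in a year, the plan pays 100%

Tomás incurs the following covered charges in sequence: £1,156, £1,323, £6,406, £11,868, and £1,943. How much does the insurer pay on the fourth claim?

£10,344.20

Claim 1 (£1,156): £999 finishes the deductible; £157 goes to coinsurance; 20% of £157 = £31.40. Cost to member: £1,030.40. OOP to date £1,030.40. Plan pays £1,156 − £1,030.40 = £125.60.
Claim 2 (£1,323): 20% coinsurance on £1,323 = £264.60. Cost to member: £264.60. OOP to date £1,295. Plan pays £1,323 − £264.60 = £1,058.40.
Claim 3 (£6,406): 20% coinsurance on £6,406 = £1,281.20. Member owes £1,281.20 (running OOP £2,576.20). Plan pays £6,406 − £1,281.20 = £5,124.80.
Claim 4 (£11,868): deductible met; 20% of £11,868 = £2,373.60. That would push OOP to £4,949.80, over the £4,100 cap, so member pays £4,100 − £2,576.20 = £1,523.80. Plan pays £11,868 − £1,523.80 = £10,344.20.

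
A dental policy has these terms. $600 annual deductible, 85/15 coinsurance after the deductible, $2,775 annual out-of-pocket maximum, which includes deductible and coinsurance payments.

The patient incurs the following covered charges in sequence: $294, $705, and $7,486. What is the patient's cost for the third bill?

Bill 1, $294: all of it applies to the deductible. Patient pays $294; OOP now $294.
Bill 2, $705: $306 to deductible, leaving $399; coinsurance $399 × 15% = $59.85. Cost to patient: $365.85. OOP to date $659.85.
Bill 3, $7,486: 15% coinsurance on $7,486 = $1,122.90. Patient owes $1,122.90 (running OOP $1,782.75).

$1,122.90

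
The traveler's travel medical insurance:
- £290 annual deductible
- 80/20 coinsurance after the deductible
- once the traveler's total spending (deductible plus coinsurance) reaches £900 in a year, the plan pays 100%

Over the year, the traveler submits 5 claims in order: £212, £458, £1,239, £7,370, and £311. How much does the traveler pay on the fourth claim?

£286.20

Bill 1, £212: all of it applies to the deductible. Traveler pays £212; OOP now £212.
Bill 2, £458: deductible takes £78, £380 remains; traveler's 20% is £76. Traveler owes £154 (running OOP £366).
Bill 3, £1,239: 20% coinsurance on £1,239 = £247.80. Traveler owes £247.80 (running OOP £613.80).
Bill 4, £7,370: 20% coinsurance on £7,370 = £1,474. That would push OOP to £2,087.80, over the £900 cap, so traveler pays £900 − £613.80 = £286.20.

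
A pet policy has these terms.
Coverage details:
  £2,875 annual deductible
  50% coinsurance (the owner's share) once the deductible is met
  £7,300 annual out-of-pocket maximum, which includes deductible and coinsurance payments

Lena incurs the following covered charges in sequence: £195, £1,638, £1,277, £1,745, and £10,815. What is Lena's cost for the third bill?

Claim 1 (£195): fully absorbed by the deductible. Owner pays £195; OOP now £195.
Claim 2 (£1,638): fully absorbed by the deductible. Owner pays £1,638; OOP now £1,833.
Claim 3 (£1,277): deductible takes £1,042, £235 remains; coinsurance £235 × 50% = £117.50. Owner owes £1,159.50 (running OOP £2,992.50).

£1,159.50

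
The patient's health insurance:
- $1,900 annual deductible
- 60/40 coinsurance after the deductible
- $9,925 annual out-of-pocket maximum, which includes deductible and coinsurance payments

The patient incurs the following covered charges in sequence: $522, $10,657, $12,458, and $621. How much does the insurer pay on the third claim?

Bill 1, $522: all of it applies to the deductible. Cost to patient: $522. OOP to date $522. Insurer: $522 − $522 = $0.
Bill 2, $10,657: $1,378 to deductible, leaving $9,279; coinsurance $9,279 × 40% = $3,711.60. Patient owes $5,089.60 (running OOP $5,611.60). Insurer: $10,657 − $5,089.60 = $5,567.40.
Bill 3, $12,458: deductible already satisfied, so patient's share is 40% × $12,458 = $4,983.20. OOP would hit $10,594.80 > $9,925, so the cap limits the patient to $9,925 − $5,611.60 = $4,313.40. Plan pays $12,458 − $4,313.40 = $8,144.60.

$8,144.60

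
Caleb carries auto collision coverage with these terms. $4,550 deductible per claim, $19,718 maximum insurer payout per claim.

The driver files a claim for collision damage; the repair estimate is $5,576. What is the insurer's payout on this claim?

Subtract the deductible: $5,576 − $4,550 = $1,026.
$1,026 is within the $19,718 limit, so the insurer pays $1,026.

$1,026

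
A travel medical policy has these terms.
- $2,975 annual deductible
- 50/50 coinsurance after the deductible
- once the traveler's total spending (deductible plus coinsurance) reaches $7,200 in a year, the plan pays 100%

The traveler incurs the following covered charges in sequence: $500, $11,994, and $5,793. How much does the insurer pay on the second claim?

#1 ($500): fully absorbed by the deductible. Cost to traveler: $500. OOP to date $500. Plan pays $500 − $500 = $0.
#2 ($11,994): $2,475 to deductible, leaving $9,519; coinsurance $9,519 × 50% = $4,759.50. Deductible plus coinsurance: $2,475 + $4,759.50 = $7,234.50. That would push OOP to $7,734.50, over the $7,200 cap, so traveler pays $7,200 − $500 = $6,700. Insurer: $11,994 − $6,700 = $5,294.

$5,294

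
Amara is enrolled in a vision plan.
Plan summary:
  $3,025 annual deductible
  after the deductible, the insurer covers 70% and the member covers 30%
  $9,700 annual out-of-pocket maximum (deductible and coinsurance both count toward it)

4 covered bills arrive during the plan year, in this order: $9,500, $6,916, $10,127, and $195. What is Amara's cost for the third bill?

$2,657.70

Claim 1 ($9,500): $3,025 finishes the deductible; $6,475 goes to coinsurance; member's 30% is $1,942.50. Cost to member: $4,967.50. OOP to date $4,967.50.
Claim 2 ($6,916): 30% coinsurance on $6,916 = $2,074.80. Cost to member: $2,074.80. OOP to date $7,042.30.
Claim 3 ($10,127): deductible already satisfied, so member's share is 30% × $10,127 = $3,038.10. That would push OOP to $10,080.40, over the $9,700 cap, so member pays $9,700 − $7,042.30 = $2,657.70.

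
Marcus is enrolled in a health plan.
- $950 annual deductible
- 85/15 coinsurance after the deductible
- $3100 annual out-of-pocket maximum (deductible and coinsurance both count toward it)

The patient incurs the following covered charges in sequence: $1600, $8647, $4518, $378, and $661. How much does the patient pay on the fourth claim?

Claim 1 — $1600: $950 finishes the deductible; $650 goes to coinsurance; 15% of $650 = $97.50. Patient owes $1047.50 (running OOP $1047.50).
Claim 2 — $8647: 15% coinsurance on $8647 = $1297.05. Patient pays $1297.05; OOP now $2344.55.
Claim 3 — $4518: 15% coinsurance on $4518 = $677.70. Patient owes $677.70 (running OOP $3022.25).
Claim 4 — $378: deductible already satisfied, so patient's share is 15% × $378 = $56.70. Patient owes $56.70 (running OOP $3078.95).

$56.70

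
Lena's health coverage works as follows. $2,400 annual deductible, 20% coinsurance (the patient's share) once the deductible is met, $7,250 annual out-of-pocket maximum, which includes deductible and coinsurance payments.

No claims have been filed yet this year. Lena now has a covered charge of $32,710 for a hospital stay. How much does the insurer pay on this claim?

$25,460

The full $2,400 deductible is still open; $2,400 of this bill applies to it.
That leaves $32,710 − $2,400 = $30,310 for coinsurance.
Coinsurance: $30,310 × 20% = $6,062.
So the patient owes $2,400 + $6,062 = $8,462 before any cap.
That would bring total out-of-pocket to $8,462, past the $7,250 cap. The patient is capped at $7,250 − $0 = $7,250 on this claim.
The insurer covers the remainder: $32,710 − $7,250 = $25,460.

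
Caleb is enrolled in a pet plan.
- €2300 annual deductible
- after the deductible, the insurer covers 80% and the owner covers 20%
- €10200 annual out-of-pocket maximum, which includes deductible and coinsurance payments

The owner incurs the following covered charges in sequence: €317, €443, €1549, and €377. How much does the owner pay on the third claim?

€1541.80

Bill 1, €317: all of it applies to the deductible. Owner owes €317 (running OOP €317).
Bill 2, €443: fully absorbed by the deductible. Cost to owner: €443. OOP to date €760.
Bill 3, €1549: €1540 to deductible, leaving €9; coinsurance €9 × 20% = €1.80. Cost to owner: €1541.80. OOP to date €2301.80.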